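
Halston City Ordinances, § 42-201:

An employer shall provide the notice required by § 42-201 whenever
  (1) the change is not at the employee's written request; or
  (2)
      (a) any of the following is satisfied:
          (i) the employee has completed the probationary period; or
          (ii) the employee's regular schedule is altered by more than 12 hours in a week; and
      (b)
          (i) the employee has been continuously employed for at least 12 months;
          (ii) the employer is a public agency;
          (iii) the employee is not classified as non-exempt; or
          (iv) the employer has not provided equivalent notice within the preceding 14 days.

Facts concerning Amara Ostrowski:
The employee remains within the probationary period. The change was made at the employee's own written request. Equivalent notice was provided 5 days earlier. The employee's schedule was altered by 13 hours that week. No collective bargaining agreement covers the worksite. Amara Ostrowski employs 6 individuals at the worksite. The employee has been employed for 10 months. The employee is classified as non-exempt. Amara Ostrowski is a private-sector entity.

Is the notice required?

No — not required.

(1) not employee-requested — not satisfied.
(i) past probation — fails.
(ii) schedule shift > 12h — satisfied.
(a) = F OR T = true.
(i) tenure ≥ 12 mo. — not satisfied.
(ii) public agency — not met.
(iii) not (non-exempt) — not satisfied.
(iv) no recent notice — fails.
So (b) is not satisfied (F OR F OR F OR F).
(2): T AND F → false.
Overall = F OR F = false.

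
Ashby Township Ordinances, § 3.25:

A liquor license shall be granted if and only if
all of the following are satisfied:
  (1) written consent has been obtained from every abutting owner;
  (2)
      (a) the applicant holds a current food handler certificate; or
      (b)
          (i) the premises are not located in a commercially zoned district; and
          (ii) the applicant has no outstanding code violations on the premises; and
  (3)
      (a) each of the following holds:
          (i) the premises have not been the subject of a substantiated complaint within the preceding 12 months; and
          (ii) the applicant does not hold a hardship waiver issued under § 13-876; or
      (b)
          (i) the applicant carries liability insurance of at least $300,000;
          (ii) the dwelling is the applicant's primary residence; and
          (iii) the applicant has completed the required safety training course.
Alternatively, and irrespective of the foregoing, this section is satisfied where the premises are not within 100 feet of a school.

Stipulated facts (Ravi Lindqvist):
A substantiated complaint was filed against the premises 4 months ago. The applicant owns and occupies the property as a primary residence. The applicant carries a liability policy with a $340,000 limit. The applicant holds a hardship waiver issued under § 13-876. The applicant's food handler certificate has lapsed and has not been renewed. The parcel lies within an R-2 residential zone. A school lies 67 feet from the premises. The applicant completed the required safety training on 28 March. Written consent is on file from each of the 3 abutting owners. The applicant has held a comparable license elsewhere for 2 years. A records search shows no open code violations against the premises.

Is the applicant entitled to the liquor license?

(1) all abutters consent — satisfied.
(a) food handler cert. — not met.
(i) not (commercially zoned) — met.
(ii) no code violations — met.
So (b) is satisfied (T AND T).
(2): F OR T → true.
(i) no complaint in 12 mo. — fails.
(ii) not (hardship waiver) — not satisfied.
(a) = F AND F = false.
(i) insurance ≥ $300,000 — holds.
(ii) primary residence — satisfied.
(iii) safety training — met.
So (b) is satisfied (T AND T AND T).
(3) = F OR T = true.
So Overall is satisfied (T AND T AND T).
Exception (≥100 ft from school) — not satisfied.
Result: main true OR exception false → true.

Yes — granted.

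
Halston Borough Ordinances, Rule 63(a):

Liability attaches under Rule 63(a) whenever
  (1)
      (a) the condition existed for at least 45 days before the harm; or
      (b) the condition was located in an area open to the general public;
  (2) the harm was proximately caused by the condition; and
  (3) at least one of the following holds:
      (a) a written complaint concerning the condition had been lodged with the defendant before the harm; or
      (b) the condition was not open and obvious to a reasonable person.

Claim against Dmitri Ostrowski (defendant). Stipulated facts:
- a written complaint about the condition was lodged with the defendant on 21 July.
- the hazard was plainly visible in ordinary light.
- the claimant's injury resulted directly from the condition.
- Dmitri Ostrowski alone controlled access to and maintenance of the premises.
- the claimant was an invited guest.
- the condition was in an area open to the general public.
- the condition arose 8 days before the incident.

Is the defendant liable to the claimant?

Yes — liable.

(a) condition ≥45 days old — fails.
(b) public area — satisfied.
So (1) is satisfied (F OR T).
(2) proximate cause — holds.
(a) complaint lodged — satisfied.
(b) not open/obvious — not met.
So (3) is satisfied (T OR F).
Overall = T AND T AND T = true.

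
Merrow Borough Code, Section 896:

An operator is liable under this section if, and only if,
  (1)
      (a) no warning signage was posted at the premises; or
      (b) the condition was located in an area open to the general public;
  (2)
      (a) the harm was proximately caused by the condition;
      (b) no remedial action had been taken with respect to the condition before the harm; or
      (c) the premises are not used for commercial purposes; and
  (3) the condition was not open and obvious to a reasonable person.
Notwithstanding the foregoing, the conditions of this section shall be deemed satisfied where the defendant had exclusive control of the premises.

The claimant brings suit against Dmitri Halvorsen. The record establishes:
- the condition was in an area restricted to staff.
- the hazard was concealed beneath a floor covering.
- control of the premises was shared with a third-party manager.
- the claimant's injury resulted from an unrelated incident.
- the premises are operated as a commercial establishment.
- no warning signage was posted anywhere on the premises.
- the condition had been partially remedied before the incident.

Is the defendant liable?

No — not liable.

(a) no signage posted — satisfied.
(b) public area — fails.
(1): T OR F → true.
(a) proximate cause — fails.
(b) no remedial action — fails.
(c) not (commercial use) — not satisfied.
(2) = F OR F OR F = false.
(3) not open/obvious — holds.
So Overall is not satisfied (T AND F AND T).
Exception (exclusive control) — not satisfied.
Result: main false OR exception false → false.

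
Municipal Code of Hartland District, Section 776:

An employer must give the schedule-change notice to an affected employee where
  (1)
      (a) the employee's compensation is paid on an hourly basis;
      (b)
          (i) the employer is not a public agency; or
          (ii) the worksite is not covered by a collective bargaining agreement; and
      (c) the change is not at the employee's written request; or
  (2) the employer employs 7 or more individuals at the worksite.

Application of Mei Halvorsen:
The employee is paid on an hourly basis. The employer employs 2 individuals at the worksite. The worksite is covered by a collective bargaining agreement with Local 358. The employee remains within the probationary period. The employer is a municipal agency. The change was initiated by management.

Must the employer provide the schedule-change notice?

No — not required.

(a) hourly-paid — met.
(i) not (public agency) — not satisfied.
(ii) no CBA — not met.
(b) = F OR F = false.
(c) not employee-requested — met.
(1): T AND F AND T → false.
(2) ≥ 7 at site — not met.
Overall: F OR F → false.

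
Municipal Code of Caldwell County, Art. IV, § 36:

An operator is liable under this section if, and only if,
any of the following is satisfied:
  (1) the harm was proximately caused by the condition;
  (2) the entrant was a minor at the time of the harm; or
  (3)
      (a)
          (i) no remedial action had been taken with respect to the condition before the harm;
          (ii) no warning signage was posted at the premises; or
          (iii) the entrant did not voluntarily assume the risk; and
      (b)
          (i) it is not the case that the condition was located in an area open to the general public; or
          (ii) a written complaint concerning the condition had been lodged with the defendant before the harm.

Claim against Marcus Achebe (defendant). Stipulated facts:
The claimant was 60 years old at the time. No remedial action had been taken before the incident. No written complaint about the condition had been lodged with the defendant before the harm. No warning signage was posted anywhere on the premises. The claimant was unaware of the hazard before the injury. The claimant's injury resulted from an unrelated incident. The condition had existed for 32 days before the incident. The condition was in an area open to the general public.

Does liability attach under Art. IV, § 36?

(1) proximate cause — fails.
(2) entrant a minor — not satisfied.
(i) no remedial action — satisfied.
(ii) no signage posted — holds.
(iii) no assumed risk — met.
(a): T OR T OR T → true.
(i) not (public area) — not met.
(ii) complaint lodged — not met.
(b): F OR F → false.
(3): T AND F → false.
So Overall is not satisfied (F OR F OR F).

No — not liable.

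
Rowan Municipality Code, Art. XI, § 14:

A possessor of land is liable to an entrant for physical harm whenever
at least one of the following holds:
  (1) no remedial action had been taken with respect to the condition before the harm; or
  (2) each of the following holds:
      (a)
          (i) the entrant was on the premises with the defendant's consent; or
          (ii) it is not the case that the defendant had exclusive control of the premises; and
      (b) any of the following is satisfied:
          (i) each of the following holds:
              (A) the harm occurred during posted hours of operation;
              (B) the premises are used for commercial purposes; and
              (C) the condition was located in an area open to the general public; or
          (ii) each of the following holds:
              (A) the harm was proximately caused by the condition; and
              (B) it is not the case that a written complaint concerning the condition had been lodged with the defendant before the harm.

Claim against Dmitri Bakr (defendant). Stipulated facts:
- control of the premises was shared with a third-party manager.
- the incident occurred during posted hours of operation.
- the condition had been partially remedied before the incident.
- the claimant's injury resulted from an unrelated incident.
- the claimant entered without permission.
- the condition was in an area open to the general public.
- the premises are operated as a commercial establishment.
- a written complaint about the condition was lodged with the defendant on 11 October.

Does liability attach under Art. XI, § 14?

(1) no remedial action — fails.
(i) consent to enter — not met.
(ii) not (exclusive control) — met.
(a) = F OR T = true.
(A) during posted hours — satisfied.
(B) commercial use — satisfied.
(C) public area — met.
(i) = T AND T AND T = true.
(A) proximate cause — not met.
(B) not (complaint lodged) — not satisfied.
(ii): F AND F → false.
(b) = T OR F = true.
(2) = T AND T = true.
So Overall is satisfied (F OR T).

Yes — liable.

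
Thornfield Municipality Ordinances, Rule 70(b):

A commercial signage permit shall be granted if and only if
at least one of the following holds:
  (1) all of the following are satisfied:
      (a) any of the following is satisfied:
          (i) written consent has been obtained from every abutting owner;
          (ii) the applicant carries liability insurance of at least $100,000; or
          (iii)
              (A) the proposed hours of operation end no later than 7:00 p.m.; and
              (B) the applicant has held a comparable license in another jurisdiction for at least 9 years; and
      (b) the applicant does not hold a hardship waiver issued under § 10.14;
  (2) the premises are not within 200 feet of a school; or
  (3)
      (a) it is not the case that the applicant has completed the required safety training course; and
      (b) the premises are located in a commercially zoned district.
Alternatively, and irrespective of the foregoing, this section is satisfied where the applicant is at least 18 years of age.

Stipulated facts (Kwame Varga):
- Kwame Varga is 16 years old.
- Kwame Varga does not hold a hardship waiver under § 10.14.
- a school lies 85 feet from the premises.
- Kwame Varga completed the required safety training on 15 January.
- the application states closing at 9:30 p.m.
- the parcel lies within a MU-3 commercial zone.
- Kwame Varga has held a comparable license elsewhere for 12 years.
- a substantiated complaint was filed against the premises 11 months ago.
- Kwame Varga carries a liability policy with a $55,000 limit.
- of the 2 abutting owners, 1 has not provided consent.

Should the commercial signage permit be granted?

No — denied.

(i) all abutters consent — not met.
(ii) insurance ≥ $100,000 — not met.
(A) closes by 7 p.m. — not met.
(B) prior license ≥ 9 yr — satisfied.
(iii) = F AND T = false.
(a) = F OR F OR F = false.
(b) not (hardship waiver) — satisfied.
(1) = F AND T = false.
(2) ≥200 ft from school — fails.
(a) not (safety training) — not satisfied.
(b) commercially zoned — met.
(3): F AND T → false.
Overall: F OR F OR F → false.
Exception (age ≥ 18) — not satisfied.
Result: main false OR exception false → false.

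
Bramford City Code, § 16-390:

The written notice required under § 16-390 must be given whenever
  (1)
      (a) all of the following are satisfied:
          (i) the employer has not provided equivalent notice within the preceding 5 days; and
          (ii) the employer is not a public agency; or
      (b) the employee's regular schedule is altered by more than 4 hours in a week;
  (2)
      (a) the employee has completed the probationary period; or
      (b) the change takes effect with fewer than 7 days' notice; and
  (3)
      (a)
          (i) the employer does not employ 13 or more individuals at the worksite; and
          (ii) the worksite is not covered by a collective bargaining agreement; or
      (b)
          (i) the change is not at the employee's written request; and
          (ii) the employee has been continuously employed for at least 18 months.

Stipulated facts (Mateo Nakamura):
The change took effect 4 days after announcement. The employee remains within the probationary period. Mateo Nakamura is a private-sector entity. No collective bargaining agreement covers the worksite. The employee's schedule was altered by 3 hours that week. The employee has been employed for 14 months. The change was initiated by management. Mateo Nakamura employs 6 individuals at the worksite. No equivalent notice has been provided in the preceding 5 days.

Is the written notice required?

(i) no recent notice — satisfied.
(ii) not (public agency) — satisfied.
(a) = T AND T = true.
(b) schedule shift > 4h — not met.
(1): T OR F → true.
(a) past probation — not satisfied.
(b) < 7 days' notice — holds.
So (2) is satisfied (F OR T).
(i) not (≥ 13 at site) — holds.
(ii) no CBA — satisfied.
(a): T AND T → true.
(i) not employee-requested — met.
(ii) tenure ≥ 18 mo. — fails.
So (b) is not satisfied (T AND F).
(3): T OR F → true.
Overall = T AND T AND T = true.

Yes — required.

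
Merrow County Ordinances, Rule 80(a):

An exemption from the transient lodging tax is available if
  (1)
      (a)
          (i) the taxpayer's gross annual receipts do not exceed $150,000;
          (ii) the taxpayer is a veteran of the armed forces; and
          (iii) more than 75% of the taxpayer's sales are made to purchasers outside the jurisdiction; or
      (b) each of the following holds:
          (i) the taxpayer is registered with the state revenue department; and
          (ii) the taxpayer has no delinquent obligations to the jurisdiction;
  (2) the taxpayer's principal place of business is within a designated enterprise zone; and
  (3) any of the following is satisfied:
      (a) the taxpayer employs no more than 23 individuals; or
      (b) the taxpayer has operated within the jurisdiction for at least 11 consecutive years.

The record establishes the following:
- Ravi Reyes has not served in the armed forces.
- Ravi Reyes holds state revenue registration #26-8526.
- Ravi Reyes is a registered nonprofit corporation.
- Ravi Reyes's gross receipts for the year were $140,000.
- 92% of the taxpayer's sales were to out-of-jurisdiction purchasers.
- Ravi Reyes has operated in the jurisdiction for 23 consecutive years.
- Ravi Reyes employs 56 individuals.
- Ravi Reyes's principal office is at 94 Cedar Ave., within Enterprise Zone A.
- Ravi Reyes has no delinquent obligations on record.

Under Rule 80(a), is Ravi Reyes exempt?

Yes — exempt.

(i) receipts ≤ $150,000 — satisfied.
(ii) veteran — fails.
(iii) >75% out-of-jur. sales — satisfied.
(a): T AND F AND T → false.
(i) state-registered — met.
(ii) no delinquency — holds.
So (b) is satisfied (T AND T).
So (1) is satisfied (F OR T).
(2) in enterprise zone — met.
(a) ≤ 23 employees — not met.
(b) ≥ 11 yrs in jurisdiction — holds.
So (3) is satisfied (F OR T).
So Overall is satisfied (T AND T AND T).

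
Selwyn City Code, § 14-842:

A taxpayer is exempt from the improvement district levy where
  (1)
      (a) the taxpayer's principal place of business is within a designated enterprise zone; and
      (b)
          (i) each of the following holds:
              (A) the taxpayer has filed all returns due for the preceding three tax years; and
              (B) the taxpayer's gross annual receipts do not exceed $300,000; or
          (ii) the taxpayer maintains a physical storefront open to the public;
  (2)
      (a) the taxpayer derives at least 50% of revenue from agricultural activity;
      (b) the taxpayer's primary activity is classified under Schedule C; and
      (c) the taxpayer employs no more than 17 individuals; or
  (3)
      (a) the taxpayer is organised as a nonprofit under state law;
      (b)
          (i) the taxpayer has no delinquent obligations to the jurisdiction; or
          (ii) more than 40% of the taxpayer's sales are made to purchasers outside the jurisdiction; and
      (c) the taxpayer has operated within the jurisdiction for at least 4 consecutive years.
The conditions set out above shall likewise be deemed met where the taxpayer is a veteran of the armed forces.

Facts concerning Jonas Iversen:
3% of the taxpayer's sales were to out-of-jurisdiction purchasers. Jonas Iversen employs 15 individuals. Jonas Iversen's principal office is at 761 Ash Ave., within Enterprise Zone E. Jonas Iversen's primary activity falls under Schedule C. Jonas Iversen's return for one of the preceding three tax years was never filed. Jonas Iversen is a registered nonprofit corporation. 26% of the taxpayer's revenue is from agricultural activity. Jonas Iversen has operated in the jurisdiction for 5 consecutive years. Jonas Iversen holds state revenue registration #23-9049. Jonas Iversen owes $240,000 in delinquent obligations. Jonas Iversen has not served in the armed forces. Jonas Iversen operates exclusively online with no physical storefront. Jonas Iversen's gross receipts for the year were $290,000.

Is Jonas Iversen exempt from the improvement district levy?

No — not exempt.

(a) in enterprise zone — holds.
(A) returns current — not met.
(B) receipts ≤ $300,000 — met.
(i): F AND T → false.
(ii) has storefront — not met.
(b) = F OR F = false.
So (1) is not satisfied (T AND F).
(a) ≥50% agricultural — not met.
(b) Schedule C activity — met.
(c) ≤ 17 employees — met.
(2) = F AND T AND T = false.
(a) nonprofit — holds.
(i) no delinquency — not met.
(ii) >40% out-of-jur. sales — not satisfied.
So (b) is not satisfied (F OR F).
(c) ≥ 4 yrs in jurisdiction — met.
(3): T AND F AND T → false.
So Overall is not satisfied (F OR F OR F).
Exception (veteran) — not satisfied.
Result: main false OR exception false → false.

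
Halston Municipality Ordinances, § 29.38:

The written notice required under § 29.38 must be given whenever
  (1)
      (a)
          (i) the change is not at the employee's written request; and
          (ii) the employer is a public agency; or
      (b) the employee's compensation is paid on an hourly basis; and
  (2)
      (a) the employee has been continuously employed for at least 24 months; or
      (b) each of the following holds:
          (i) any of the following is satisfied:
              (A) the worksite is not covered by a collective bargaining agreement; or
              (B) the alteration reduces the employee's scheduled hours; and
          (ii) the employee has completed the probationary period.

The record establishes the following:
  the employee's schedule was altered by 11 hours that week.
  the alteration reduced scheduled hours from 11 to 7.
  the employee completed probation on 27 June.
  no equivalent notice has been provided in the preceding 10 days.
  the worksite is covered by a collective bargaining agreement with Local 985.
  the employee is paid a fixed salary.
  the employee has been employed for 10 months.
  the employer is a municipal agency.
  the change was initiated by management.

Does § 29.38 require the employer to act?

Yes — required.

(i) not employee-requested — met.
(ii) public agency — holds.
So (a) is satisfied (T AND T).
(b) hourly-paid — fails.
So (1) is satisfied (T OR F).
(a) tenure ≥ 24 mo. — not met.
(A) no CBA — fails.
(B) hours reduced — holds.
(i) = F OR T = true.
(ii) past probation — holds.
(b): T AND T → true.
(2): F OR T → true.
So Overall is satisfied (T AND T).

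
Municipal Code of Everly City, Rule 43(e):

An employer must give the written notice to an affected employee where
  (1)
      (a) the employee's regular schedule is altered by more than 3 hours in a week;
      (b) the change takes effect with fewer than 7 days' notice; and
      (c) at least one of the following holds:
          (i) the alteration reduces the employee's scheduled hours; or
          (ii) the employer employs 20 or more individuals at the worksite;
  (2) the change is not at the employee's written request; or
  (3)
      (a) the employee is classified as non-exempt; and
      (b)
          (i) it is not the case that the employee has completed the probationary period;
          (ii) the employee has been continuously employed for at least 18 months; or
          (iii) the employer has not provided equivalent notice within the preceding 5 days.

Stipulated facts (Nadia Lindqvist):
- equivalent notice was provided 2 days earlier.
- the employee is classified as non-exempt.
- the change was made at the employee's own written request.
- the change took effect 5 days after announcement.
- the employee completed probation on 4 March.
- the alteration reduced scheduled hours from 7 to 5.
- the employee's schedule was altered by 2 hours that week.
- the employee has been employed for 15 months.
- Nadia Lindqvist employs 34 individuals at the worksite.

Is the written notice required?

(a) schedule shift > 3h — fails.
(b) < 7 days' notice — met.
(i) hours reduced — holds.
(ii) ≥ 20 at site — met.
(c): T OR T → true.
(1) = F AND T AND T = false.
(2) not employee-requested — fails.
(a) non-exempt — holds.
(i) not (past probation) — fails.
(ii) tenure ≥ 18 mo. — not satisfied.
(iii) no recent notice — not met.
So (b) is not satisfied (F OR F OR F).
So (3) is not satisfied (T AND F).
Overall: F OR F OR F → false.

No — not required.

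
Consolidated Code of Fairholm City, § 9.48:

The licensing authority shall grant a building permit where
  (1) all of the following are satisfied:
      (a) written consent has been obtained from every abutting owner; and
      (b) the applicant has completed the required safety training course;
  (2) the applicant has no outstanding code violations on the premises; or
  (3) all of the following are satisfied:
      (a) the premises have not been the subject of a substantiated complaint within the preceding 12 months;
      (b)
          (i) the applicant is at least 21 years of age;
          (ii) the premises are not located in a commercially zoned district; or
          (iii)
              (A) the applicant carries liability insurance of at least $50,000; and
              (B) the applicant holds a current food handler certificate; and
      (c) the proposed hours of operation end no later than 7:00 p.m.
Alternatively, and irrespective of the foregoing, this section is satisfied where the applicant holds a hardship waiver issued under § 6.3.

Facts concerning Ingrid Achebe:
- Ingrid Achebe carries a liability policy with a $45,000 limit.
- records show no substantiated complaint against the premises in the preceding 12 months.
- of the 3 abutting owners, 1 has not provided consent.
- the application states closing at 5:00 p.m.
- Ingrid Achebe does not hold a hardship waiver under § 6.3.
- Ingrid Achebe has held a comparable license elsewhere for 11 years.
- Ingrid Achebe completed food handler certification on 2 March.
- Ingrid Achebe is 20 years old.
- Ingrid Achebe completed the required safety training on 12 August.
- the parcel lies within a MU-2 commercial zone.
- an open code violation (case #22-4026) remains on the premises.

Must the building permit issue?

No — denied.

(a) all abutters consent — fails.
(b) safety training — holds.
(1): F AND T → false.
(2) no code violations — fails.
(a) no complaint in 12 mo. — met.
(i) age ≥ 21 — not met.
(ii) not (commercially zoned) — not satisfied.
(A) insurance ≥ $50,000 — not satisfied.
(B) food handler cert. — holds.
(iii) = F AND T = false.
(b): F OR F OR F → false.
(c) closes by 7 p.m. — met.
(3) = T AND F AND T = false.
Overall = F OR F OR F = false.
Exception (hardship waiver) — not satisfied.
Result: main false OR exception false → false.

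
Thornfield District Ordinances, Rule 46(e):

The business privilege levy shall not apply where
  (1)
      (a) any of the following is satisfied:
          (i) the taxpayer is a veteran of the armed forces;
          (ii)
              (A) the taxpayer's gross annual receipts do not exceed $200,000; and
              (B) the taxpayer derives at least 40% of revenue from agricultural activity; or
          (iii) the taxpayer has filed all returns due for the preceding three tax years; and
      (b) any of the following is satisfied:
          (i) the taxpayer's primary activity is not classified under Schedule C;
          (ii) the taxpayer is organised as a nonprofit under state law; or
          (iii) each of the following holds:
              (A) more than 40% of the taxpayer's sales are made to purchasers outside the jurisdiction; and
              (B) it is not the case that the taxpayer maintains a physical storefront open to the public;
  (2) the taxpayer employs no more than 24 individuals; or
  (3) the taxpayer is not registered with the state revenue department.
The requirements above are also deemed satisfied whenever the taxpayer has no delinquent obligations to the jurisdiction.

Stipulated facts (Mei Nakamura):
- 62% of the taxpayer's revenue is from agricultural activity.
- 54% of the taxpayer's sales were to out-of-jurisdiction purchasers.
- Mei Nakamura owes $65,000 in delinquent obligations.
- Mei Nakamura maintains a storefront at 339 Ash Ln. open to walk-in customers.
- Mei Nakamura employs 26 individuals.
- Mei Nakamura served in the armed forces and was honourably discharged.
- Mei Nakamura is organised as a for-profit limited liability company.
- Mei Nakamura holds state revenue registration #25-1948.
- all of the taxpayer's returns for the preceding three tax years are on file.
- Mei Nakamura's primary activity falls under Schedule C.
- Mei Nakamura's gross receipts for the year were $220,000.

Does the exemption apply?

No — not exempt.

(i) veteran — satisfied.
(A) receipts ≤ $200,000 — not met.
(B) ≥40% agricultural — satisfied.
So (ii) is not satisfied (F AND T).
(iii) returns current — holds.
(a): T OR F OR T → true.
(i) not (Schedule C activity) — fails.
(ii) nonprofit — not satisfied.
(A) >40% out-of-jur. sales — holds.
(B) not (has storefront) — not met.
So (iii) is not satisfied (T AND F).
So (b) is not satisfied (F OR F OR F).
(1): T AND F → false.
(2) ≤ 24 employees — not met.
(3) not (state-registered) — fails.
Overall = F OR F OR F = false.
Exception (no delinquency) — not satisfied.
Result: main false OR exception false → false.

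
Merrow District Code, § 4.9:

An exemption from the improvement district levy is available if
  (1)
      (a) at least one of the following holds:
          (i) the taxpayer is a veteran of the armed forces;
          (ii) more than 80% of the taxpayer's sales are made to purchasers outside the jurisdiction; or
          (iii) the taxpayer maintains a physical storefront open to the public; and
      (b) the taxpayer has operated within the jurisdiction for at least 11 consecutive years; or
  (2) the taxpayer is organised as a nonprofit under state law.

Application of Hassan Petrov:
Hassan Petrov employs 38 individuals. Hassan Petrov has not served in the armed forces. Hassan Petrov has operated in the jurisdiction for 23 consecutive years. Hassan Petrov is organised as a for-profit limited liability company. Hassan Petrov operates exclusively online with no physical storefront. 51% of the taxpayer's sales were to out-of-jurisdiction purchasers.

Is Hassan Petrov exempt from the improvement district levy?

No — not exempt.

(i) veteran — fails.
(ii) >80% out-of-jur. sales — not met.
(iii) has storefront — not met.
(a) = F OR F OR F = false.
(b) ≥ 11 yrs in jurisdiction — satisfied.
(1) = F AND T = false.
(2) nonprofit — fails.
Overall = F OR F = false.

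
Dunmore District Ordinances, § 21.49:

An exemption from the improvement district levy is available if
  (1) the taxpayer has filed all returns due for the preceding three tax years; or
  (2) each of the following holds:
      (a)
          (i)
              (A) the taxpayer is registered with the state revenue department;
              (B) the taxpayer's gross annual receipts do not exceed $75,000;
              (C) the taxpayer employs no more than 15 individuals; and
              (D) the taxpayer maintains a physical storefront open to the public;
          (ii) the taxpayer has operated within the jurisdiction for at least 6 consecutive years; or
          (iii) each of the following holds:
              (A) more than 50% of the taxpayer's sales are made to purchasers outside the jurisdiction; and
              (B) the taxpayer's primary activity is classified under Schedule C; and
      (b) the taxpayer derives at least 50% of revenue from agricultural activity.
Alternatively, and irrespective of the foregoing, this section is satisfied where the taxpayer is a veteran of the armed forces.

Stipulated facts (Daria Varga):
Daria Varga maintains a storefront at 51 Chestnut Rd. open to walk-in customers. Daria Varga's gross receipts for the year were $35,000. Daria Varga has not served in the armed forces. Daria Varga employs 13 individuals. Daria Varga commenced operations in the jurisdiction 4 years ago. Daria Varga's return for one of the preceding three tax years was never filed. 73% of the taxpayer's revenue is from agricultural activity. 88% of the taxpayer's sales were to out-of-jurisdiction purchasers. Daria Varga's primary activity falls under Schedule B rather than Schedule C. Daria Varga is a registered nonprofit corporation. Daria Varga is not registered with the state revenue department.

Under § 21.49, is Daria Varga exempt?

No — not exempt.

(1) returns current — not satisfied.
(A) state-registered — not satisfied.
(B) receipts ≤ $75,000 — satisfied.
(C) ≤ 15 employees — satisfied.
(D) has storefront — met.
(i): F AND T AND T AND T → false.
(ii) ≥ 6 yrs in jurisdiction — not satisfied.
(A) >50% out-of-jur. sales — holds.
(B) Schedule C activity — not met.
(iii) = T AND F = false.
(a): F OR F OR F → false.
(b) ≥50% agricultural — holds.
(2): F AND T → false.
Overall = F OR F = false.
Exception (veteran) — not satisfied.
Result: main false OR exception false → false.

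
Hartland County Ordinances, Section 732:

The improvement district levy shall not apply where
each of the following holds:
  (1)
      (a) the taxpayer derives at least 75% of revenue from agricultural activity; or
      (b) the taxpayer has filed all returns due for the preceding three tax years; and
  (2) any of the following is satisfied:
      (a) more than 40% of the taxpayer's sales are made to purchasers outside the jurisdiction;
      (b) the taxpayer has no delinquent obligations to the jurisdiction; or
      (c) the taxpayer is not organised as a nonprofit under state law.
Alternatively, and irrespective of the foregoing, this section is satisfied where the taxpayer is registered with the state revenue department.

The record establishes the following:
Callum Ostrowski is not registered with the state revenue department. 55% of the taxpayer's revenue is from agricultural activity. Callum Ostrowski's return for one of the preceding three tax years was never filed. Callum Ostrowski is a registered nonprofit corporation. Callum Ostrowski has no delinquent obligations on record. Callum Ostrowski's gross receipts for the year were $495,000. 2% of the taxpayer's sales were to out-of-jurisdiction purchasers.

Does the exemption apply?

No — not exempt.

(a) ≥75% agricultural — fails.
(b) returns current — not met.
(1): F OR F → false.
(a) >40% out-of-jur. sales — not met.
(b) no delinquency — met.
(c) not (nonprofit) — not met.
So (2) is satisfied (F OR T OR F).
So Overall is not satisfied (F AND T).
Exception (state-registered) — not satisfied.
Result: main false OR exception false → false.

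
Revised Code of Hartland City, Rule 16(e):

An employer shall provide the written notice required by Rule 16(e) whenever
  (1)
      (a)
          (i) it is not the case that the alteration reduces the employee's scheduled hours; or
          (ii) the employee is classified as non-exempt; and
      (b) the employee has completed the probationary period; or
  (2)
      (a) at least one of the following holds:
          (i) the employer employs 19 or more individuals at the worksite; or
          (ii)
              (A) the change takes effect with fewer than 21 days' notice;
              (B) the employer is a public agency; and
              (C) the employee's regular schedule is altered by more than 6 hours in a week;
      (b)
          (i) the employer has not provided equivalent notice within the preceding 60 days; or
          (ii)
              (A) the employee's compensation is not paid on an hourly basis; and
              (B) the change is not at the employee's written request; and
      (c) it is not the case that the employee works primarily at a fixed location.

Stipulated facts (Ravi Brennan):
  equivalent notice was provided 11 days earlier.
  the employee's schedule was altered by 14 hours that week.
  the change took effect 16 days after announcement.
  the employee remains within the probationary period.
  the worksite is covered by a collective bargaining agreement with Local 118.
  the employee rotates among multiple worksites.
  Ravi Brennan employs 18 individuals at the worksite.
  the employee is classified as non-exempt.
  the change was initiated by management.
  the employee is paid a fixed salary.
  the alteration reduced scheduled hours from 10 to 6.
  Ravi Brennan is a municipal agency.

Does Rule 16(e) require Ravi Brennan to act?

(i) not (hours reduced) — not met.
(ii) non-exempt — satisfied.
So (a) is satisfied (F OR T).
(b) past probation — not met.
(1) = T AND F = false.
(i) ≥ 19 at site — not satisfied.
(A) < 21 days' notice — satisfied.
(B) public agency — met.
(C) schedule shift > 6h — met.
(ii): T AND T AND T → true.
(a) = F OR T = true.
(i) no recent notice — not met.
(A) not (hourly-paid) — holds.
(B) not employee-requested — met.
(ii) = T AND T = true.
(b) = F OR T = true.
(c) not (fixed location) — holds.
(2): T AND T AND T → true.
Overall: F OR T → true.

Yes — required.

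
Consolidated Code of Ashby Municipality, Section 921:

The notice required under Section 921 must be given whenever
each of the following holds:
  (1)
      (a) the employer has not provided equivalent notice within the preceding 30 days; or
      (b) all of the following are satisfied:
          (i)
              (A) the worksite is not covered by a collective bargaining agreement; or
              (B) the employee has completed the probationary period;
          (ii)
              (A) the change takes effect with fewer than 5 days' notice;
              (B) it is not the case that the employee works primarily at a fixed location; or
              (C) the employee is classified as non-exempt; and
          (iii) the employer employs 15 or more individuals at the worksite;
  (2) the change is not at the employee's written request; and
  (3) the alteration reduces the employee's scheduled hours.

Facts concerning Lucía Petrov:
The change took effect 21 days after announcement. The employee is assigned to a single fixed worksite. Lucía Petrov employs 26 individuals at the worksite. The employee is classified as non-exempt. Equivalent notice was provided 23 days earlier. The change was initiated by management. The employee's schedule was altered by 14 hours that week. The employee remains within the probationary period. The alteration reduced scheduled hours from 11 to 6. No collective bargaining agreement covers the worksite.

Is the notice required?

(a) no recent notice — not met.
(A) no CBA — holds.
(B) past probation — fails.
(i): T OR F → true.
(A) < 5 days' notice — fails.
(B) not (fixed location) — not met.
(C) non-exempt — met.
(ii) = F OR F OR T = true.
(iii) ≥ 15 at site — met.
(b): T AND T AND T → true.
So (1) is satisfied (F OR T).
(2) not employee-requested — met.
(3) hours reduced — satisfied.
Overall = T AND T AND T = true.

Yes — required.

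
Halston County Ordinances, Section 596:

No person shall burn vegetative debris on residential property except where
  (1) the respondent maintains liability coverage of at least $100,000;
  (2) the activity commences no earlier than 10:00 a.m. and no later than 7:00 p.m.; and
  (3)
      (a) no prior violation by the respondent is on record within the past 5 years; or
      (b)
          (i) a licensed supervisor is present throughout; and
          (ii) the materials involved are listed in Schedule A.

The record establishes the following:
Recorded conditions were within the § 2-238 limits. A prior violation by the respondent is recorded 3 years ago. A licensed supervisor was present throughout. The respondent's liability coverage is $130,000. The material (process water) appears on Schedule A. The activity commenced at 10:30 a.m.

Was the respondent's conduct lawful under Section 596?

(1) coverage ≥ $100,000 — holds.
(2) start within hours — met.
(a) no prior violation — not met.
(i) supervisor present — satisfied.
(ii) Schedule A material — holds.
(b): T AND T → true.
(3) = F OR T = true.
So Overall is satisfied (T AND T AND T).

Yes — lawful.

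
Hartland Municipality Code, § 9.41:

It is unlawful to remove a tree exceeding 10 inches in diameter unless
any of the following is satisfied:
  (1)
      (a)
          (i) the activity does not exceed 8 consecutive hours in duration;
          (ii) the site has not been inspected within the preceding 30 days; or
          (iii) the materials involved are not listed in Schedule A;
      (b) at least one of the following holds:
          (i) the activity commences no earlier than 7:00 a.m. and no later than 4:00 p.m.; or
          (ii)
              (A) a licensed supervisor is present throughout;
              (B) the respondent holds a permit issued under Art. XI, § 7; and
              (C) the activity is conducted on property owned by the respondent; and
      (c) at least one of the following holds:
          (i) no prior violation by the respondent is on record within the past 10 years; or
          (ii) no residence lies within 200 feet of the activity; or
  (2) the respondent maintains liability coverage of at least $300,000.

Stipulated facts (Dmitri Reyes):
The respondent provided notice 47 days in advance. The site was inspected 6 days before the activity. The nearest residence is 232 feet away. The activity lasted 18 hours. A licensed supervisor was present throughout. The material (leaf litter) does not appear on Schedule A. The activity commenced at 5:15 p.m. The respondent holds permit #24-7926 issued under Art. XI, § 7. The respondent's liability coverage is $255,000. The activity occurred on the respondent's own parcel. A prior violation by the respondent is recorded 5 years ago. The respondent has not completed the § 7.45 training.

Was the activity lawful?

Yes — lawful.

(i) ≤ 8 hrs duration — not satisfied.
(ii) not (site inspected) — not satisfied.
(iii) not (Schedule A material) — satisfied.
So (a) is satisfied (F OR F OR T).
(i) start within hours — not satisfied.
(A) supervisor present — satisfied.
(B) holds permit — satisfied.
(C) own property — met.
(ii) = T AND T AND T = true.
So (b) is satisfied (F OR T).
(i) no prior violation — fails.
(ii) no residence in 200 ft — holds.
So (c) is satisfied (F OR T).
(1) = T AND T AND T = true.
(2) coverage ≥ $300,000 — fails.
Overall: T OR F → true.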